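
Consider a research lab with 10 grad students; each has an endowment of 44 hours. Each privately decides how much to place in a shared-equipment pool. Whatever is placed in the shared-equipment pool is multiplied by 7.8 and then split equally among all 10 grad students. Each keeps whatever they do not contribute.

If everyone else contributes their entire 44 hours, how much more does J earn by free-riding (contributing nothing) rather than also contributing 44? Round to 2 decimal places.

9.68 hours

Switching from a contribution of 44 to 0 lets J keep an extra 44 hours, but lowers the shared-equipment pool by 44, which costs J their own share of that drop: 7.8/10 × 44 = 34.32.
Net gain = 44 − 34.32 = 9.68. The private return per contributed unit (0.7800) is below 1, so free-riding is indeed the best response regardless of what the others do.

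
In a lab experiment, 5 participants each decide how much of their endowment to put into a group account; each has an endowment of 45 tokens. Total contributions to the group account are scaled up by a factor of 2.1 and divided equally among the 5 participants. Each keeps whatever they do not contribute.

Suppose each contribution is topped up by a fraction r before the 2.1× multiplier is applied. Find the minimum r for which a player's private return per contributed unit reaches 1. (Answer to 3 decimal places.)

With matching at rate r, one contributed unit becomes (1 + r) in the group account and returns 2.1 × (1 + r) / 5 to the contributor.
Setting this equal to 1: 1 + r = 5/2.1 = 2.3810.
So the minimum matching rate is r = 2.3810 − 1 = 1.381.

1.381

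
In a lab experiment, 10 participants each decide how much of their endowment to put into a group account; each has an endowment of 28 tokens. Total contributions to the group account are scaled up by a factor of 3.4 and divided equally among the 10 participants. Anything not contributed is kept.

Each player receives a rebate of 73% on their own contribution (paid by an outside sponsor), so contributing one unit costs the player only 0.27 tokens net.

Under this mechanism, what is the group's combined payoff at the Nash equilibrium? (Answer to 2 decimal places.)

1156.40 tokens

Under the mechanism each unit contributed yields (3.4/10) / 0.27 = 1.2593 back to its contributor per unit of net cost, which exceeds 1, making full contribution the dominant choice for everyone.
So the Nash equilibrium is full contribution by all 10; the group earns 10 × (28 × 0.73 + 3.4 × 28) = 1156.40.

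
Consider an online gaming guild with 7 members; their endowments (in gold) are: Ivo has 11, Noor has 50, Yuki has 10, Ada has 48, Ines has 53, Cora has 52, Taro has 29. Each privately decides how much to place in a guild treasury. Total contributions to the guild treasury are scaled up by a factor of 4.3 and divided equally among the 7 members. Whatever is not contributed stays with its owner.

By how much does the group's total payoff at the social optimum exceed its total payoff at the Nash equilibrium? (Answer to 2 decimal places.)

The private return per contributed unit is 4.3/7 = 0.6143 < 1 for every player regardless of endowment, so the Nash equilibrium is zero contribution and the group total is Σ E_j = 11 + 50 + 10 + 48 + 53 + 52 + 29 = 253.
Each contributed unit returns 4.300 to the group, so the social optimum is full contribution by everyone: group total = 4.300 × 253 = 1087.90.
Efficiency loss = (4.300 − 1) × 253 = 834.90.

834.90 gold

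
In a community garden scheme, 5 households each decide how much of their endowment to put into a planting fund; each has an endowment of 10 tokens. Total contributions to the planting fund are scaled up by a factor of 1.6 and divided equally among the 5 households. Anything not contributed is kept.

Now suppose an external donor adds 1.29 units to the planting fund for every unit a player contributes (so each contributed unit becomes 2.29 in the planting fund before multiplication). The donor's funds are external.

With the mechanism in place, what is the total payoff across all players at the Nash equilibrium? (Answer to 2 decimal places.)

The effective private return is 1.6 × 2.29 / 5 = 0.7328, which is still under 1, so the mechanism doesn't change anyone's dominant strategy: zero contribution.
Everyone keeps their endowment and the group total is 5 × 10 = 50.

50.00 tokens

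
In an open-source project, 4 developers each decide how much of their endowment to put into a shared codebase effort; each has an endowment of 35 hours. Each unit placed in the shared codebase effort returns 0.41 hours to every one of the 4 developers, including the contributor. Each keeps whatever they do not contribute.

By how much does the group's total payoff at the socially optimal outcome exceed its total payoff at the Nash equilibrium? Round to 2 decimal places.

89.60 hours

The private return per contributed unit is 0.41 < 1, so contributing 0 is dominant for every player. At the Nash equilibrium everyone keeps their 35, and the group total is 4 × 35 = 140.
Each contributed unit returns 1.640 to the group as a whole (0.41 to each of 4 players), which exceeds 1, so the social optimum is full contribution: group total = 1.640 × 140 = 229.60.
Efficiency loss = 229.60 − 140 = 89.60.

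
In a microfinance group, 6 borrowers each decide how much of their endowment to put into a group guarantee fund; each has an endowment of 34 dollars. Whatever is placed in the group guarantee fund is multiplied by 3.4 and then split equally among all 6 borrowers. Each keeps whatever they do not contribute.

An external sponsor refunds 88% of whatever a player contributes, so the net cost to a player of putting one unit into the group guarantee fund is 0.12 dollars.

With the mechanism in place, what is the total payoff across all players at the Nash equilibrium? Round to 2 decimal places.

Under the mechanism each unit contributed yields (3.4/6) / 0.12 = 4.7222 back to its contributor per unit of net cost, which exceeds 1, making full contribution the dominant choice for everyone.
So the Nash equilibrium is full contribution by all 6; the group earns 6 × (34 × 0.88 + 3.4 × 34) = 873.12.

873.12 dollars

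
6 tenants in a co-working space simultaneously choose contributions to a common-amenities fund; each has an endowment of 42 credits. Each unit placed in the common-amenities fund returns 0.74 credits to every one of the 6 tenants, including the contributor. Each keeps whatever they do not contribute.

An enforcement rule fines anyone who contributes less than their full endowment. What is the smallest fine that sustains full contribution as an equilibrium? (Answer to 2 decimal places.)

Given the others contribute fully, the best deviation is to contribute 0 (any partial contribution still incurs the fine and gives up units whose private return 0.74 is below 1).
Deviating from 42 to 0 saves 42 credits but forfeits the deviator's share of the drop in the common-amenities fund: 0.74 × 42 = 31.08.
So the deviation gain is 42 − 31.08 = 10.92, and the fine must be at least 10.92 credits to wipe it out.

10.92 credits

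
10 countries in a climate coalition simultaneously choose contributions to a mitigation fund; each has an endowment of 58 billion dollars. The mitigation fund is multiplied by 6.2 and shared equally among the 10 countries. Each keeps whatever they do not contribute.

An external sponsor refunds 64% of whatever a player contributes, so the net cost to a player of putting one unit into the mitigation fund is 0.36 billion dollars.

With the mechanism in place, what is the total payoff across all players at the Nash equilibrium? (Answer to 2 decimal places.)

3967.20 billion dollars

Under the mechanism each unit contributed yields (6.2/10) / 0.36 = 1.7222 back to its contributor per unit of net cost, which exceeds 1, making full contribution the dominant choice for everyone.
So the Nash equilibrium is full contribution by all 10; the group earns 10 × (58 × 0.64 + 6.2 × 58) = 3967.20.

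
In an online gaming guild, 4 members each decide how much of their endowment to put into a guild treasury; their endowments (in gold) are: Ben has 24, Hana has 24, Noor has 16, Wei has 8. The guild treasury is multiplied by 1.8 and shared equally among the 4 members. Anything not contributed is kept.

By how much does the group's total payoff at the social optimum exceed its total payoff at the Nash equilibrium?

The private return per contributed unit is 1.8/4 = 0.4500 < 1 for every player regardless of endowment, so the Nash equilibrium is zero contribution and the group total is Σ E_j = 24 + 24 + 16 + 8 = 72.
Each contributed unit returns 1.800 to the group, so the social optimum is full contribution by everyone: group total = 1.800 × 72 = 129.60.
Efficiency loss = (1.800 − 1) × 72 = 57.60.

57.60 gold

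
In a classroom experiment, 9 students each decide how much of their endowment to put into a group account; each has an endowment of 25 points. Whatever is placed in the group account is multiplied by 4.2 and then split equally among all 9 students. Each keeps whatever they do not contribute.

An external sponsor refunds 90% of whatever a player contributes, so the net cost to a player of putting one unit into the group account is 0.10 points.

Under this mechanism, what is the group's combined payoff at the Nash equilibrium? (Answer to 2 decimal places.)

1147.50 points

With the mechanism, a contributed unit returns (4.2/9) / 0.10 = 4.6667 per unit of net cost to the contributor — now above 1 — so contributing fully is weakly dominant for every player.
At the Nash equilibrium everyone contributes 25. Group total payoff = 9 × (25 × 0.90 + 4.2 × 25) = 1147.50.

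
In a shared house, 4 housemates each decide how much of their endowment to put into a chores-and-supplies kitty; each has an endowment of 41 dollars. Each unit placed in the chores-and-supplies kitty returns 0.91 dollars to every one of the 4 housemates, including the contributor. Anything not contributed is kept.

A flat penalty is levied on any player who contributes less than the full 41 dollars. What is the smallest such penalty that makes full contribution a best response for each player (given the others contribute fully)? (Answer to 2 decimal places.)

3.69 dollars

Given the others contribute fully, the best deviation is to contribute 0 (any partial contribution still incurs the fine and gives up units whose private return 0.91 is below 1).
Deviating from 41 to 0 saves 41 dollars but forfeits the deviator's share of the drop in the chores-and-supplies kitty: 0.91 × 41 = 37.31.
So the deviation gain is 41 − 37.31 = 3.69, and the fine must be at least 3.69 dollars to wipe it out.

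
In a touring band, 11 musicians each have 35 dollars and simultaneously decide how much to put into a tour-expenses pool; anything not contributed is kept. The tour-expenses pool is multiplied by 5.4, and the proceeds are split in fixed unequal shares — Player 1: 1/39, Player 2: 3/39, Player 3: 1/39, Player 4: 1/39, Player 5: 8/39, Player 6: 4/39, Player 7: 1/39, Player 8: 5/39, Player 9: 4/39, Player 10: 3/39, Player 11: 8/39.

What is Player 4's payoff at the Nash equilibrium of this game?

A player with share s gets back 5.4·s per unit contributed, so full contribution is dominant for anyone with s > 1/5.4 = 0.1852 and zero contribution is dominant for anyone below.
Player 5 and Player 11 clear that bar, contributing 35 each; the remaining 9 contribute 0. Total contributed: 70.
Player 4 keeps 35 and receives 5.4 × 70 × 1/39 = 9.69 from the tour-expenses pool, for a payoff of 44.69.

44.69 dollars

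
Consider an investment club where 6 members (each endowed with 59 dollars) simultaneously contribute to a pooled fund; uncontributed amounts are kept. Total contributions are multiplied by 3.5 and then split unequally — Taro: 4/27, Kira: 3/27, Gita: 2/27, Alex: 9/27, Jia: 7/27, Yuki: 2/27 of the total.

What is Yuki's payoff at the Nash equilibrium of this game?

Each unit j contributes comes back to j as 3.5 × (j's share), so j prefers to contribute only if that share exceeds 1/3.5 = 0.2857; otherwise keeping the unit dominates.
Only Alex (9/27) clears that bar, contributing 59; the remaining 5 contribute 0. Total contributed: 59.
Yuki keeps 59 and receives 3.5 × 59 × 2/27 = 15.30 from the pooled fund, for a payoff of 74.30.

74.30 dollars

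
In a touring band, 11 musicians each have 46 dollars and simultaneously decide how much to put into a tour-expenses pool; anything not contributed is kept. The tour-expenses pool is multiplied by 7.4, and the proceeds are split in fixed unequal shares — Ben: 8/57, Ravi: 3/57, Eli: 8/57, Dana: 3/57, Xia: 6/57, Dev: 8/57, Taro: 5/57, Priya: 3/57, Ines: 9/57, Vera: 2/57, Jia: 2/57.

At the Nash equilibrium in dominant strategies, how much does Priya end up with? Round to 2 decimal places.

117.66 dollars

For player j, contributing a unit is worthwhile iff 7.4 × (j's share) ≥ 1, i.e. iff j's share is at least 0.1351.
Ben, Eli, Dev and Ines are above the threshold, contributing 46 each; the remaining 7 contribute 0. Total contributed: 184.
Priya keeps 46 and receives 7.4 × 184 × 3/57 = 71.66 from the tour-expenses pool, for a payoff of 117.66.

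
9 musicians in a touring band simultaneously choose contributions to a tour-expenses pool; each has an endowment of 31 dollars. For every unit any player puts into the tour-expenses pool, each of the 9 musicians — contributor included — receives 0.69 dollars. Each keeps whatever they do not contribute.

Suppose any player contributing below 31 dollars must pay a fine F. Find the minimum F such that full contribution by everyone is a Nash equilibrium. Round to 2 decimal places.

Given the others contribute fully, the best deviation is to contribute 0 (any partial contribution still incurs the fine and gives up units whose private return 0.69 is below 1).
Deviating from 31 to 0 saves 31 dollars but forfeits the deviator's share of the drop in the tour-expenses pool: 0.69 × 31 = 21.39.
So the deviation gain is 31 − 21.39 = 9.61, and the fine must be at least 9.61 dollars to wipe it out.

9.61 dollars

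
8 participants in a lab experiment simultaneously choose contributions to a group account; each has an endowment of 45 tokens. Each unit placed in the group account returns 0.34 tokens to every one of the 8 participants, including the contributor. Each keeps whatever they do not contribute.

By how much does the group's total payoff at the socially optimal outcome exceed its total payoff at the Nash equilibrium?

619.20 tokens

The private return per contributed unit is 0.34 < 1, so contributing 0 is dominant for every player. At the Nash equilibrium everyone keeps their 45, and the group total is 8 × 45 = 360.
Each contributed unit returns 2.720 to the group as a whole (0.34 to each of 8 players), which exceeds 1, so the social optimum is full contribution: group total = 2.720 × 360 = 979.20.
Efficiency loss = 979.20 − 360 = 619.20.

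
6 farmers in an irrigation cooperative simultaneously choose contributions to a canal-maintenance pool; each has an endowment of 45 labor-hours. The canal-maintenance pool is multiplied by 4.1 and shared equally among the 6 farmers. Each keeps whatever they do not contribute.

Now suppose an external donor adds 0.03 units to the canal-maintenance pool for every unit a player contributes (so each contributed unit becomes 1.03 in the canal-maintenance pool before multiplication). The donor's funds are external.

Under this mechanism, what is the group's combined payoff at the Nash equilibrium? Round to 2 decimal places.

Even with the mechanism, each unit contributed returns only 4.1 × 1.03 / 6 = 0.7038 per unit of net cost, so contributing nothing is still dominant.
Everyone keeps their endowment and the group total is 6 × 45 = 270.

270.00 labor-hours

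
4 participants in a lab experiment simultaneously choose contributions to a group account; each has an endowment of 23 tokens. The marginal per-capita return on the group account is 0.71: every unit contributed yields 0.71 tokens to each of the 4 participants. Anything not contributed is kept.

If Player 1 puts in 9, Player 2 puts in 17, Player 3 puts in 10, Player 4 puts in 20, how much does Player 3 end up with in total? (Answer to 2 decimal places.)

52.76 tokens

Total contributed: 9 + 17 + 10 + 20 = 56.
Each receives 0.71 × 56 = 39.76 from the group account.
Player 3 keeps 23 − 10 = 13, so Player 3's payoff is 13 + 39.76 = 52.76.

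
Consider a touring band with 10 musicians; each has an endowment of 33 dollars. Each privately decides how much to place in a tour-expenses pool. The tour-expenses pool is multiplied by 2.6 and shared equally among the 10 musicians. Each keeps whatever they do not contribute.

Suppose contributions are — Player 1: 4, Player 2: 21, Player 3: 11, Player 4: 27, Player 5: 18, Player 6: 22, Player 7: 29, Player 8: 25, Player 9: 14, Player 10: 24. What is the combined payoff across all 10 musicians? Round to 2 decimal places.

Total contributed: 4 + 21 + 11 + 27 + 18 + 22 + 29 + 25 + 14 + 24 = 195; total kept: 10 × 33 − 195 = 135.
The tour-expenses pool pays out 2.6 × 195 = 507.00 in aggregate.
Group total = 135 + 507.00 = 642.00.

642.00 dollars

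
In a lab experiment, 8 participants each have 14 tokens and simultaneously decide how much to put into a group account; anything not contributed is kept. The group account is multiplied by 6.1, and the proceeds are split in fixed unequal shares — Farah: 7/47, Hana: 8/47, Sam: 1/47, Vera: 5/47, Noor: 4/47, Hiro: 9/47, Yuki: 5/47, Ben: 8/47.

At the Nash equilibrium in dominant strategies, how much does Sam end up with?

19.45 tokens

Player j's private return per contributed unit is 6.1 × (j's share). Contributing is weakly dominant for j when that share is at least 1/6.1 = 0.1639, and contributing 0 is dominant otherwise.
The shares above 0.1639 belong to Hana, Hiro and Ben, contributing 14 each; the remaining 5 contribute 0. Total contributed: 42.
Sam keeps 14 and receives 6.1 × 42 × 1/47 = 5.45 from the group account, for a payoff of 19.45.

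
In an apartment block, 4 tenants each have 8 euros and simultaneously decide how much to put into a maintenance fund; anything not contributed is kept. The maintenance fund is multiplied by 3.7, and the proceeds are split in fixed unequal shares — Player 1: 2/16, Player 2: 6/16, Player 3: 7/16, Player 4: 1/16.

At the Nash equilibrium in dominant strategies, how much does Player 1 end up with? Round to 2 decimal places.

Each unit j contributes comes back to j as 3.7 × (j's share), so j prefers to contribute only if that share exceeds 1/3.7 = 0.2703; otherwise keeping the unit dominates.
Player 2 and Player 3 are above the threshold, contributing 8 each; the remaining 2 contribute 0. Total contributed: 16.
Player 1 keeps 8 and receives 3.7 × 16 × 2/16 = 7.40 from the maintenance fund, for a payoff of 15.40.

15.40 euros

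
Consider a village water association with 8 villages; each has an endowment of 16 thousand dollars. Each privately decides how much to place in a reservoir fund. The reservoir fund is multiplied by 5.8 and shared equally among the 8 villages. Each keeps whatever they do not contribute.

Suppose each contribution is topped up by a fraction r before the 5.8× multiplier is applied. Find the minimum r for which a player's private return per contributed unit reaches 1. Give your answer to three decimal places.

0.379

With matching at rate r, one contributed unit becomes (1 + r) in the reservoir fund and returns 5.8 × (1 + r) / 8 to the contributor.
Setting this equal to 1: 1 + r = 8/5.8 = 1.3793.
So the minimum matching rate is r = 1.3793 − 1 = 0.379.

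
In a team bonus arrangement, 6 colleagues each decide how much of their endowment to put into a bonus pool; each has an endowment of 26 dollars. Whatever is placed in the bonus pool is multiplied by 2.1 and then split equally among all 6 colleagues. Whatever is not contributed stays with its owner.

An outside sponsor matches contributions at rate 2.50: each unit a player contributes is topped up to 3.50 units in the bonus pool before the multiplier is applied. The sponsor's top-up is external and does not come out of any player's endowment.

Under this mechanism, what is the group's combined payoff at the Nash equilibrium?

With the mechanism, a contributed unit returns 2.1 × 3.50 / 6 = 1.2250 per unit of net cost to the contributor — now above 1 — so contributing fully is weakly dominant for every player.
So the Nash equilibrium is full contribution by all 6; the group earns 2.1 × 3.50 × 156 = 1146.60.

1146.60 dollars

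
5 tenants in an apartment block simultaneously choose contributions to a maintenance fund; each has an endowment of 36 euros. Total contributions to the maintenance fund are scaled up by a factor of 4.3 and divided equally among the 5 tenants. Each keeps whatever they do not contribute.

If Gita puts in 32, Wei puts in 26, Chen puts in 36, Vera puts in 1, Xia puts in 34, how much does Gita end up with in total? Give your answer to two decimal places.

114.94 euros

Total contributed: 32 + 26 + 36 + 1 + 34 = 129.
Each receives 4.3 × 129 / 5 = 110.94 from the maintenance fund.
Gita keeps 36 − 32 = 4, so Gita's payoff is 4 + 110.94 = 114.94.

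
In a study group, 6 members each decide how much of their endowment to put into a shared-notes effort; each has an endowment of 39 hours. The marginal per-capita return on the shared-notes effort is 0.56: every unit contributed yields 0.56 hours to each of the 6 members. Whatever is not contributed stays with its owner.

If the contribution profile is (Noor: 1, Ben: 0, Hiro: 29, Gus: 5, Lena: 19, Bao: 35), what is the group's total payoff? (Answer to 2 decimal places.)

Total contributed: 1 + 0 + 29 + 5 + 19 + 35 = 89; total kept: 6 × 39 − 89 = 145.
The shared-notes effort pays out 0.56 × 6 × 89 = 299.04 in aggregate.
Group total = 145 + 299.04 = 444.04.

444.04 hours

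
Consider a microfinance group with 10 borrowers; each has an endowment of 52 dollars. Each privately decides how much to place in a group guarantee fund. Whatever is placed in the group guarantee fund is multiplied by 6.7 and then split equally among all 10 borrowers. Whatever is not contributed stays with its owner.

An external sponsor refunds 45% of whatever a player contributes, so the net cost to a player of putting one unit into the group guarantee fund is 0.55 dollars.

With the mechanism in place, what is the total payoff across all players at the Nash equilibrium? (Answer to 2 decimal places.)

Under the mechanism each unit contributed yields (6.7/10) / 0.55 = 1.2182 back to its contributor per unit of net cost, which exceeds 1, making full contribution the dominant choice for everyone.
At the Nash equilibrium everyone contributes 52. Group total payoff = 10 × (52 × 0.45 + 6.7 × 52) = 3718.00.

3718.00 dollars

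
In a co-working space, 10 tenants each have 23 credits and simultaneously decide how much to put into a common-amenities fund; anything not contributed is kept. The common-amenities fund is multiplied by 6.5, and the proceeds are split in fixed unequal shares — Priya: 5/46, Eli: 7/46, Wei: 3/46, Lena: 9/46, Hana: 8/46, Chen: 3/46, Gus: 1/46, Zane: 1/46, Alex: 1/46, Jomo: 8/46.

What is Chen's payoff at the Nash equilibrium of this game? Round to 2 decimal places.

For player j, contributing a unit is worthwhile iff 6.5 × (j's share) ≥ 1, i.e. iff j's share is at least 0.1538.
Lena, Hana and Jomo are above the threshold, contributing 23 each; the remaining 7 contribute 0. Total contributed: 69.
Chen keeps 23 and receives 6.5 × 69 × 3/46 = 29.25 from the common-amenities fund, for a payoff of 52.25.

52.25 credits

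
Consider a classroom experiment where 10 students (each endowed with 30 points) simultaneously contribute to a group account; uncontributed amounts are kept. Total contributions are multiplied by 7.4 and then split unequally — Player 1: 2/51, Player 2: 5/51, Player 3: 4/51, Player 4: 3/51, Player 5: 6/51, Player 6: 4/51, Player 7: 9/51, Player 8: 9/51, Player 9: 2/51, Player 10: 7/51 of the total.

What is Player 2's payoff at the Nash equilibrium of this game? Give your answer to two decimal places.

95.29 points

A player with share s gets back 7.4·s per unit contributed, so full contribution is dominant for anyone with s > 1/7.4 = 0.1351 and zero contribution is dominant for anyone below.
The shares above 0.1351 belong to Player 7, Player 8 and Player 10, contributing 30 each; the remaining 7 contribute 0. Total contributed: 90.
Player 2 keeps 30 and receives 7.4 × 90 × 5/51 = 65.29 from the group account, for a payoff of 95.29.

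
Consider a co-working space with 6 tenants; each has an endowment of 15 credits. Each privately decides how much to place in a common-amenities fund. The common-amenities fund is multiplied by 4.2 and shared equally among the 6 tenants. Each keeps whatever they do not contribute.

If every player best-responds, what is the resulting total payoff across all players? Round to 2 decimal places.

Each contributed unit returns 4.2/6 = 0.7000 to its contributor — below 1 — so contributing 0 is dominant for every player. At the Nash equilibrium everyone keeps their 15, and the group total is 6 × 15 = 90.

90.00 credits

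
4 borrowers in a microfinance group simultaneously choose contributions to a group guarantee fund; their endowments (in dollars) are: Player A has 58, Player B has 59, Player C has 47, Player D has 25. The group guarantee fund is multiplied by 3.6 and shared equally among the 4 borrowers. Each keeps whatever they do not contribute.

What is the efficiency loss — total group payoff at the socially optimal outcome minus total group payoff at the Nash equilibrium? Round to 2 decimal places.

The private return per contributed unit is 3.6/4 = 0.9000 < 1 for every player regardless of endowment, so the Nash equilibrium is zero contribution and the group total is Σ E_j = 58 + 59 + 47 + 25 = 189.
Each contributed unit returns 3.600 to the group, so the social optimum is full contribution by everyone: group total = 3.600 × 189 = 680.40.
Efficiency loss = (3.600 − 1) × 189 = 491.40.

491.40 dollars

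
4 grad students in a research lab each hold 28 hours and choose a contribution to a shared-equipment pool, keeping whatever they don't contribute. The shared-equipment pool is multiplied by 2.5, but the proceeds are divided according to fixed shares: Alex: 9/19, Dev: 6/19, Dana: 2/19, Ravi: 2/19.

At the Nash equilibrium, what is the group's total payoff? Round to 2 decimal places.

Each unit j contributes comes back to j as 2.5 × (j's share), so j prefers to contribute only if that share exceeds 1/2.5 = 0.4000; otherwise keeping the unit dominates.
The only share above 0.4000 is Alex's 9/19, contributing 28; the remaining 3 contribute 0. Total contributed: 28.
The shared-equipment pool pays out 2.5 × 28 = 70.00 in total (split across the unequal shares, but the aggregate is all that matters for the group sum).
The 3 free-riders keep 28 each, adding 84. Group total = 84 + 70.00 = 154.00.

154.00 hours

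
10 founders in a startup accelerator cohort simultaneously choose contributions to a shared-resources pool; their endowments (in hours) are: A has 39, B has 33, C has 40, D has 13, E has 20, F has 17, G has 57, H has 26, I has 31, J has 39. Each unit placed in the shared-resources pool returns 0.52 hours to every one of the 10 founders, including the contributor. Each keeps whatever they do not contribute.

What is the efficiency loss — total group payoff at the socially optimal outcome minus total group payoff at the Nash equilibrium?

The private return per contributed unit is 0.52 < 1 for everyone, so the Nash equilibrium is zero contribution and the group total is Σ E_j = 39 + 33 + 40 + 13 + 20 + 17 + 57 + 26 + 31 + 39 = 315.
Each contributed unit returns 5.200 to the group, so the social optimum is full contribution by everyone: group total = 5.200 × 315 = 1638.00.
Efficiency loss = (5.200 − 1) × 315 = 1323.00.

1323.00 hours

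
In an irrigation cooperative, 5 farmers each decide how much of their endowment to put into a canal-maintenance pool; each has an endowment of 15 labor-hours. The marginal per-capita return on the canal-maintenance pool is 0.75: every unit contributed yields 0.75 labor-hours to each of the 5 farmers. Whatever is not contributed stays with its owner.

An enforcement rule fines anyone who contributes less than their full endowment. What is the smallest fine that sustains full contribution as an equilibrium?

3.75 labor-hours

Given the others contribute fully, the best deviation is to contribute 0 (any partial contribution still incurs the fine and gives up units whose private return 0.75 is below 1).
Deviating from 15 to 0 saves 15 labor-hours but forfeits the deviator's share of the drop in the canal-maintenance pool: 0.75 × 15 = 11.25.
So the deviation gain is 15 − 11.25 = 3.75, and the fine must be at least 3.75 labor-hours to wipe it out.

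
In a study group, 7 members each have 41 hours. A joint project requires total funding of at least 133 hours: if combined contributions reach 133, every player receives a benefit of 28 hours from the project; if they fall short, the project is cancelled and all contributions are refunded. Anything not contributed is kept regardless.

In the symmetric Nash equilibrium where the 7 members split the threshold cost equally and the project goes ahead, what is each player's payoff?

Equal share of the threshold: 133/7 = 19.
At this profile no one gains by cutting their contribution: any cut drops the total below 133, the project is cancelled, contributions are refunded, and the deviator ends with 41, which is less than 41 − 19 + 28 = 50. Contributing more than 19 just wastes the excess. So contributing exactly 19 is a best response.
Each player's payoff: 41 − 19 + 28 = 50.

50 hours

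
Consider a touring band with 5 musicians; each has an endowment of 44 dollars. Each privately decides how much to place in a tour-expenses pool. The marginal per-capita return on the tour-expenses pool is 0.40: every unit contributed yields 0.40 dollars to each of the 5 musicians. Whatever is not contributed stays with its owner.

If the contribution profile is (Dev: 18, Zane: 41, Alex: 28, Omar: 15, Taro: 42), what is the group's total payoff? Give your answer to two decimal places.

Total contributed: 18 + 41 + 28 + 15 + 42 = 144; total kept: 5 × 44 − 144 = 76.
The tour-expenses pool pays out 0.40 × 5 × 144 = 288.00 in aggregate.
Group total = 76 + 288.00 = 364.00.

364.00 dollars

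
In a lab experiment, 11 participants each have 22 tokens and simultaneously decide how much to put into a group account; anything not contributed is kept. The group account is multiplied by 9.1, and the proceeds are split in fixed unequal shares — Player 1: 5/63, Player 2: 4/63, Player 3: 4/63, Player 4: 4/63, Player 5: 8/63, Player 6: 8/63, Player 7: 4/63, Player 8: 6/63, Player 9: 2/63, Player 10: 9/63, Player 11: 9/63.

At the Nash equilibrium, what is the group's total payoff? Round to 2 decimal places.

954.80 tokens

For player j, contributing a unit is worthwhile iff 9.1 × (j's share) ≥ 1, i.e. iff j's share is at least 0.1099.
Player 5, Player 6, Player 10 and Player 11 are above the threshold, contributing 22 each; the remaining 7 contribute 0. Total contributed: 88.
The group account pays out 9.1 × 88 = 800.80 in total (split across the unequal shares, but the aggregate is all that matters for the group sum).
The 7 free-riders keep 22 each, adding 154. Group total = 154 + 800.80 = 954.80.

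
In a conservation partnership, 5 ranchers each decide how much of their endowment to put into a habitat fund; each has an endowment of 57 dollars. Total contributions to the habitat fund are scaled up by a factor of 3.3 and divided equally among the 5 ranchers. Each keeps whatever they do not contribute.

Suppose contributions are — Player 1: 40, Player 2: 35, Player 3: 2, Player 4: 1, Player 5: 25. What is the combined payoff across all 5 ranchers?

521.90 dollars

Total contributed: 40 + 35 + 2 + 1 + 25 = 103; total kept: 5 × 57 − 103 = 182.
The habitat fund pays out 3.3 × 103 = 339.90 in aggregate.
Group total = 182 + 339.90 = 521.90.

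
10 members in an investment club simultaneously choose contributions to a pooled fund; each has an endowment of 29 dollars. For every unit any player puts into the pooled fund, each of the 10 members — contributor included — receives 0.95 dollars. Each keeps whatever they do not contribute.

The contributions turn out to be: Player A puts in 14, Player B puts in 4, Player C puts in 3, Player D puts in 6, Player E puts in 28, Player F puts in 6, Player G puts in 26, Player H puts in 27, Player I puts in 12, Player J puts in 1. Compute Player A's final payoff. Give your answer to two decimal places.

135.65 dollars

Total contributed: 14 + 4 + 3 + 6 + 28 + 6 + 26 + 27 + 12 + 1 = 127.
Each receives 0.95 × 127 = 120.65 from the pooled fund.
Player A keeps 29 − 14 = 15, so Player A's payoff is 15 + 120.65 = 135.65.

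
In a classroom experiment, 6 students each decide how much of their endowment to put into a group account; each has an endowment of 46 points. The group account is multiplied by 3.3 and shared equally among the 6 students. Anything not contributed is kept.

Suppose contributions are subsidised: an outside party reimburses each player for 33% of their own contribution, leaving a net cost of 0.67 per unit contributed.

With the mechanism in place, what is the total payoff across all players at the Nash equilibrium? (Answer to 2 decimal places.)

276.00 points

With the mechanism, a contributed unit returns (3.3/6) / 0.67 = 0.8209 per unit of net cost — still below 1 — so contributing 0 remains dominant for every player.
Everyone keeps their endowment and the group total is 6 × 46 = 276.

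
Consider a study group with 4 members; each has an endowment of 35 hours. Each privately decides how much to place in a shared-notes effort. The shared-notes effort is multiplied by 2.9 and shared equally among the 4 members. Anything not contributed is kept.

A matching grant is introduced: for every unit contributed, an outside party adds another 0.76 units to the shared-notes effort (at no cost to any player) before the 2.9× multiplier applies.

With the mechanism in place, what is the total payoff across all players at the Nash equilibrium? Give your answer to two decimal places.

714.56 hours

With the mechanism, a contributed unit returns 2.9 × 1.76 / 4 = 1.2760 per unit of net cost to the contributor — now above 1 — so contributing fully is weakly dominant for every player.
At the Nash equilibrium everyone contributes 35. Group total payoff = 2.9 × 1.76 × 140 = 714.56.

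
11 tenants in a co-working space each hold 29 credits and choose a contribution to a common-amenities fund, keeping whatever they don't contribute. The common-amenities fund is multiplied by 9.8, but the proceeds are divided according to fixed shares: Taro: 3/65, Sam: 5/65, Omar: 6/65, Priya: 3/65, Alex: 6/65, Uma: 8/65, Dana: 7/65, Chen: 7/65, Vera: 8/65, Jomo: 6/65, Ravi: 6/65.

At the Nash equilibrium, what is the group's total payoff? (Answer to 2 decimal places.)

1339.80 credits

A player with share s gets back 9.8·s per unit contributed, so full contribution is dominant for anyone with s > 1/9.8 = 0.1020 and zero contribution is dominant for anyone below.
The shares above 0.1020 belong to Uma, Dana, Chen and Vera, contributing 29 each; the remaining 7 contribute 0. Total contributed: 116.
The common-amenities fund pays out 9.8 × 116 = 1136.80 in total (split across the unequal shares, but the aggregate is all that matters for the group sum).
The 7 free-riders keep 29 each, adding 203. Group total = 203 + 1136.80 = 1339.80.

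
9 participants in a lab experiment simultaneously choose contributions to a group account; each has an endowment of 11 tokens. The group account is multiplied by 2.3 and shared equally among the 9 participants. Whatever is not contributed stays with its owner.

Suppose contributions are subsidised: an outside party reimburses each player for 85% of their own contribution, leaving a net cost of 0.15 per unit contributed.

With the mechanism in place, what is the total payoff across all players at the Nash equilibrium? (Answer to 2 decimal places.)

With the mechanism, a contributed unit returns (2.3/9) / 0.15 = 1.7037 per unit of net cost to the contributor — now above 1 — so contributing fully is weakly dominant for every player.
At the Nash equilibrium everyone contributes 11. Group total payoff = 9 × (11 × 0.85 + 2.3 × 11) = 311.85.

311.85 tokens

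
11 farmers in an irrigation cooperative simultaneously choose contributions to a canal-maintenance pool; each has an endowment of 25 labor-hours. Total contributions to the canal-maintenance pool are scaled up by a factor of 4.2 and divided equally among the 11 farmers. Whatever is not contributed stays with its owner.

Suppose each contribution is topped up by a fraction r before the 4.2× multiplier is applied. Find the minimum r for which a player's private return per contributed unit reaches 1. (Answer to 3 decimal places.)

1.619

With matching at rate r, one contributed unit becomes (1 + r) in the canal-maintenance pool and returns 4.2 × (1 + r) / 11 to the contributor.
Setting this equal to 1: 1 + r = 11/4.2 = 2.6190.
So the minimum matching rate is r = 2.6190 − 1 = 1.619.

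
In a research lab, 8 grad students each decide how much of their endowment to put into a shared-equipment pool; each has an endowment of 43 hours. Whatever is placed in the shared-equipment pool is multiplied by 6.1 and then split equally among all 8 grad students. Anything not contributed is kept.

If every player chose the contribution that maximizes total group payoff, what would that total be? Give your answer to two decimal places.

Each contributed unit returns 6.100 to the group as a whole (0.7625 to each of 8 players), which exceeds 1, so the social optimum is full contribution: group total = 6.100 × 344 = 2098.40.

2098.40 hours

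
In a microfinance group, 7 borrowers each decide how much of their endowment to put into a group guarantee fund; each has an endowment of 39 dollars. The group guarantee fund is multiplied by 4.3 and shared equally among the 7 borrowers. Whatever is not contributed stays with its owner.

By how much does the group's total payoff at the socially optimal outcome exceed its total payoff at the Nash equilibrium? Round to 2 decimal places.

900.90 dollars

Each contributed unit returns 4.3/7 = 0.6143 to its contributor — below 1 — so contributing 0 is dominant for every player. At the Nash equilibrium everyone keeps their 39, and the group total is 7 × 39 = 273.
Each contributed unit returns 4.300 to the group as a whole (0.6143 to each of 7 players), which exceeds 1, so the social optimum is full contribution: group total = 4.300 × 273 = 1173.90.
Efficiency loss = 1173.90 − 273 = 900.90.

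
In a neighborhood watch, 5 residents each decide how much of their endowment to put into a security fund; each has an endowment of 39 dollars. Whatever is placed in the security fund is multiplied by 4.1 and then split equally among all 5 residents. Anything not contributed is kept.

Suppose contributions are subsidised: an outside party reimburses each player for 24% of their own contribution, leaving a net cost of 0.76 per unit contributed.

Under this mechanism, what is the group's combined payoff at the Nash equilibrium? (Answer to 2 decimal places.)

The effective private return per unit is now (4.1/5) / 0.76 = 1.0789 > 1, so every player's dominant strategy flips to full contribution.
At the Nash equilibrium everyone contributes 39. Group total payoff = 5 × (39 × 0.24 + 4.1 × 39) = 846.30.

846.30 dollars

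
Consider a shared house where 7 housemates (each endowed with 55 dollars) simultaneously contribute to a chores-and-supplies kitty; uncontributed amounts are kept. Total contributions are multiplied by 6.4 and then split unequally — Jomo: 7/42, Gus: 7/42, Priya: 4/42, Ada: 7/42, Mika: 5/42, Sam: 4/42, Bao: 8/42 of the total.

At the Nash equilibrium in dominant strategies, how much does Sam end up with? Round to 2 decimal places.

189.10 dollars

For player j, contributing a unit is worthwhile iff 6.4 × (j's share) ≥ 1, i.e. iff j's share is at least 0.1563.
Jomo, Gus, Ada and Bao are above the threshold, contributing 55 each; the remaining 3 contribute 0. Total contributed: 220.
Sam keeps 55 and receives 6.4 × 220 × 4/42 = 134.10 from the chores-and-supplies kitty, for a payoff of 189.10.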